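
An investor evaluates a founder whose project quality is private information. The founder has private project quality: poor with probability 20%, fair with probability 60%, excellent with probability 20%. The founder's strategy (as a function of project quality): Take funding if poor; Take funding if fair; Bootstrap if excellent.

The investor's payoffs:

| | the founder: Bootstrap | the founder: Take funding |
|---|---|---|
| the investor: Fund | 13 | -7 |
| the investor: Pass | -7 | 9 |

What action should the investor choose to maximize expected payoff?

Pass

E[Fund] = 0.2·(-7) + 0.6·(-7) + 0.2·(13) = -3
E[Pass] = 0.2·(9) + 0.6·(9) + 0.2·(-7) = 5.8
Best response: Pass (5.8 is the largest).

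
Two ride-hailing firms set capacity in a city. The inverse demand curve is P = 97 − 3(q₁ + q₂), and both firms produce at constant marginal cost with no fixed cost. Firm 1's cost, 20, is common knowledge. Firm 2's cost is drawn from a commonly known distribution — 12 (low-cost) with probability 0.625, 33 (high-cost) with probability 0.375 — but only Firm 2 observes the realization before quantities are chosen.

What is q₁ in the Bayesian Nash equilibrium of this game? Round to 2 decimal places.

Type-c best response for Firm 2: q₂(c) = (97 − c)/6 − q₁/2.
Firm 1 maximizes expected profit; its first-order condition is 97 − 6q₁ − 3E[q₂] − 20 = 0.
Substituting E[q₂] and solving: E[c₂] = 19.875, so q₁ = (97 − 2·20 + 19.875)/9 = 8.54167.

8.54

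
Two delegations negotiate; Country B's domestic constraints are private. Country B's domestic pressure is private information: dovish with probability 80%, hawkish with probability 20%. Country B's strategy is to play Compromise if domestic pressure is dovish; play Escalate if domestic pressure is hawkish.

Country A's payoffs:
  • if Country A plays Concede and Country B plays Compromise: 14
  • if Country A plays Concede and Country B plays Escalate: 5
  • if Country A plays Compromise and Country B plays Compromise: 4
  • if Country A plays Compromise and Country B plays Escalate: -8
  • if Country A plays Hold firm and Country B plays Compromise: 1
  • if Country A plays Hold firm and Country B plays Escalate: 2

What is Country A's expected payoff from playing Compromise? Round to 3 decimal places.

1.600

E[Compromise] = 0.8·4 + 0.2·(-8) = 3.2 + (-1.6) = 1.6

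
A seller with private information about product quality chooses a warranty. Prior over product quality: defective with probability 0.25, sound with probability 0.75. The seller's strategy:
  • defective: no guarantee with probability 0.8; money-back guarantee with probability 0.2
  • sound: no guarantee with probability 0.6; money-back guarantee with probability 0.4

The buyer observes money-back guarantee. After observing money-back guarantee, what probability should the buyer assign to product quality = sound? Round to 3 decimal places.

P(money-back guarantee) = 0.25·0.2 + 0.75·0.4 = 0.35
P(sound | money-back guarantee) = (0.75·0.4) / 0.35 = 0.3 / 0.35 = 0.857143

0.857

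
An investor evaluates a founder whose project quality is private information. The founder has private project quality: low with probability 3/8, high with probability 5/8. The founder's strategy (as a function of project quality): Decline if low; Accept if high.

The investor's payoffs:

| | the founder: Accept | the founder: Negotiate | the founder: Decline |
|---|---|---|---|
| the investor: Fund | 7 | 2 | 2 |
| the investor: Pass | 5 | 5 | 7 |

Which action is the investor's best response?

Compute the investor's expected payoff for each action, taking the expectation over the founder's type.
E[Fund] = 3/8·(2) + 5/8·(7) = 41/8
E[Pass] = 3/8·(7) + 5/8·(5) = 23/4
Best response: Pass (23/4 is the largest).

Pass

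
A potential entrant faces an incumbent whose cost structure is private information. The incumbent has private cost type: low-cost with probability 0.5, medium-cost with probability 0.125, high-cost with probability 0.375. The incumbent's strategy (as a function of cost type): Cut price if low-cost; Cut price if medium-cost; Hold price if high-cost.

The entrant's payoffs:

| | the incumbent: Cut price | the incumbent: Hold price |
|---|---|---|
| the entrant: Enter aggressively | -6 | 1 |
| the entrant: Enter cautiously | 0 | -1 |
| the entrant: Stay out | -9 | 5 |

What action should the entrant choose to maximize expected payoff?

Enter cautiously

E[Enter aggressively] = 0.5·(-6) + 0.125·(-6) + 0.375·(1) = -3.375
E[Enter cautiously] = 0.5·(0) + 0.125·(0) + 0.375·(-1) = -0.375
E[Stay out] = 0.5·(-9) + 0.125·(-9) + 0.375·(5) = -3.75
Best response: Enter cautiously (-0.375 is the largest).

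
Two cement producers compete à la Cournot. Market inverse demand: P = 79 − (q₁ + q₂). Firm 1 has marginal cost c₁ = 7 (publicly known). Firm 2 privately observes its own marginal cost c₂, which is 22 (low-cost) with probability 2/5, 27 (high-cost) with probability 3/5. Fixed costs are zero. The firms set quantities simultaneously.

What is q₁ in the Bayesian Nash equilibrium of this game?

Type-c best response for Firm 2: q₂(c) = (79 − c)/2 − q₁/2.
Firm 1 maximizes expected profit; its first-order condition is 79 − 2q₁ − E[q₂] − 7 = 0.
Substituting E[q₂] and solving: E[c₂] = 25, so q₁ = (79 − 2·7 + 25)/3 = 30.

30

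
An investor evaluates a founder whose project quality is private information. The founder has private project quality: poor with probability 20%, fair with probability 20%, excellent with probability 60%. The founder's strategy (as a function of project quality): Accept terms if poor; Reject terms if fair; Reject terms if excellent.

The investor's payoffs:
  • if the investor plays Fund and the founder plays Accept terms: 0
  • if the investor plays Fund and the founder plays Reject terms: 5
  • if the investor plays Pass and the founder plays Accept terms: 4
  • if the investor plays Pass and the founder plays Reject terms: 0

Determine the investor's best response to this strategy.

Fund

E[Fund] = 0.2·(0) + 0.2·(5) + 0.6·(5) = 4
E[Pass] = 0.2·(4) + 0.2·(0) + 0.6·(0) = 0.8
Best response: Fund (4 is the largest).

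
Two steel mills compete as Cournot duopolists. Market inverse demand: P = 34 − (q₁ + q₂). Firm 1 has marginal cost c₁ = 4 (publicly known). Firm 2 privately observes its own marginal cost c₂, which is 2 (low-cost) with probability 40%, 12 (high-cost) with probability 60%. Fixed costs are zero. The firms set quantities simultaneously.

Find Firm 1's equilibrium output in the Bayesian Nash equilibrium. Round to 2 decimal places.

11.33

Each type of Firm 2 best-responds to q₁; Firm 1 best-responds to the expected q₂ over Firm 2's types.
Firm 2 with cost c maximizes (34 − (q₁+q₂) − c)·q₂, giving q₂(c) = (34 − c − q₁)/2.
E[c₂] = 0.4·2 + 0.6·12 = 8
Firm 1's FOC against E[q₂] yields q₁ = (34 − 2·4 + E[c₂])/3 = (34 − 8 + 8)/3 = 11.3333.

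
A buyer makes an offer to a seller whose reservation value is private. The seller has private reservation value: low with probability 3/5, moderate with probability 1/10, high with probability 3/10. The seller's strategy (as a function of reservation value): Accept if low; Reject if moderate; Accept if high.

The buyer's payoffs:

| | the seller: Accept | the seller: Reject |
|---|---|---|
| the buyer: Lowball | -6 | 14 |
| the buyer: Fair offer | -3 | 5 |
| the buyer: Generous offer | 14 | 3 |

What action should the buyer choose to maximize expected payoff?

Generous offer

E[Lowball] = 3/5·(-6) + 1/10·(14) + 3/10·(-6) = -4
E[Fair offer] = 3/5·(-3) + 1/10·(5) + 3/10·(-3) = -11/5
E[Generous offer] = 3/5·(14) + 1/10·(3) + 3/10·(14) = 129/10
Best response: Generous offer (129/10 is the largest).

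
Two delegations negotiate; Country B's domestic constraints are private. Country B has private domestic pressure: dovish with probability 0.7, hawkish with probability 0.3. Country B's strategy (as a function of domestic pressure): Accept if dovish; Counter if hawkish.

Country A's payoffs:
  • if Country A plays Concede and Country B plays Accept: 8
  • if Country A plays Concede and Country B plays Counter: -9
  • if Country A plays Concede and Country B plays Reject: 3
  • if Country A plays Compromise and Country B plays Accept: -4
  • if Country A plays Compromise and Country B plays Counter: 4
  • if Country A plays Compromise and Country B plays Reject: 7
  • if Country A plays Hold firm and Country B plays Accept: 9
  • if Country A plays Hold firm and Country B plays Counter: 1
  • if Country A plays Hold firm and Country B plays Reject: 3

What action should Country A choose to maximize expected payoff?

E[Concede] = 0.7·(8) + 0.3·(-9) = 2.9
E[Compromise] = 0.7·(-4) + 0.3·(4) = -1.6
E[Hold firm] = 0.7·(9) + 0.3·(1) = 6.6
Best response: Hold firm (6.6 is the largest).

Hold firm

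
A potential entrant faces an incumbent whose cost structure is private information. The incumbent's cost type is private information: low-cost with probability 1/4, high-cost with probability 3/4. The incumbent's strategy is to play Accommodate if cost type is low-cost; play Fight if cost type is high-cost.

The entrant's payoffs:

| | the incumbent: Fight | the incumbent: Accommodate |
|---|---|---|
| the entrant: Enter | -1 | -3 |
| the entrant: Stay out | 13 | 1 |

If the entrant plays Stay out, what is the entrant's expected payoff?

E[Stay out] = 1/4·1 + 3/4·13 = 1/4 + 39/4 = 10

10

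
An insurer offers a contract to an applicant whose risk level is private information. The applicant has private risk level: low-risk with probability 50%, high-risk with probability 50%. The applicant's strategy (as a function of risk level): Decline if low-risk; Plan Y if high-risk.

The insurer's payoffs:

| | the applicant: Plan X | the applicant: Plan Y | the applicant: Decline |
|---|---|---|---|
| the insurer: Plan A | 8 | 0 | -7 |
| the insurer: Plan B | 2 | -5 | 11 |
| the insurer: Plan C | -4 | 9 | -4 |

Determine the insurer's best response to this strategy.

E[Plan A] = 0.5·(-7) + 0.5·(0) = -3.5
E[Plan B] = 0.5·(11) + 0.5·(-5) = 3
E[Plan C] = 0.5·(-4) + 0.5·(9) = 2.5
Best response: Plan B (3 is the largest).

Plan B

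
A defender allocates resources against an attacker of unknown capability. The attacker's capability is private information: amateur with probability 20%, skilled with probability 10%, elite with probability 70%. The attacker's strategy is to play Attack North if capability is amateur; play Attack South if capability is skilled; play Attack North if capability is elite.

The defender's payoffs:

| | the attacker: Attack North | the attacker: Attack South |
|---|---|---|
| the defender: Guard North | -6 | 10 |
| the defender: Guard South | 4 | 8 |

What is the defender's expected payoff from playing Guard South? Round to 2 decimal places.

4.40

E[Guard South] = 0.2·4 + 0.1·8 + 0.7·4 = 0.8 + 0.8 + 2.8 = 4.4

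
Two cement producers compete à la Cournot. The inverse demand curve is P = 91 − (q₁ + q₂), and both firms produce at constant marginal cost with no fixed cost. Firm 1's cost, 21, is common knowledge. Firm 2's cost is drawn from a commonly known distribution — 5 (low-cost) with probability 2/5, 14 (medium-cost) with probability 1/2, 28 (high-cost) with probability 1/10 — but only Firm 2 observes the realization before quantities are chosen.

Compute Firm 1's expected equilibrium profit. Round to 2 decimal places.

Each type of Firm 2 best-responds to q₁; Firm 1 best-responds to the expected q₂ over Firm 2's types.
Firm 2 with cost c maximizes (91 − (q₁+q₂) − c)·q₂, giving q₂(c) = (91 − c − q₁)/2.
E[c₂] = 2/5·5 + 1/2·14 + 1/10·28 = 11.8
Firm 1's FOC against E[q₂] yields q₁ = (91 − 2·21 + E[c₂])/3 = (91 − 42 + 11.8)/3 = 20.2667.
E[P] = 91 − (q₁ + E[q₂]) = 41.2667; Firm 1's expected profit = (E[P] − 21)·q₁ = (41.2667 − 21)·20.2667 = 410.738.

410.74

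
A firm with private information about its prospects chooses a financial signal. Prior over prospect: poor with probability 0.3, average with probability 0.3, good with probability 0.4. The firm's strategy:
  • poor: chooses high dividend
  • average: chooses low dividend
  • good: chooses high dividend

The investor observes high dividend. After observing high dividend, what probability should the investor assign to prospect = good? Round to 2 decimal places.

P(high dividend) = 0.3·1 + 0.3·0 + 0.4·1 = 0.7
P(good | high dividend) = (0.4·1) / 0.7 = 0.4 / 0.7 = 0.571429

0.57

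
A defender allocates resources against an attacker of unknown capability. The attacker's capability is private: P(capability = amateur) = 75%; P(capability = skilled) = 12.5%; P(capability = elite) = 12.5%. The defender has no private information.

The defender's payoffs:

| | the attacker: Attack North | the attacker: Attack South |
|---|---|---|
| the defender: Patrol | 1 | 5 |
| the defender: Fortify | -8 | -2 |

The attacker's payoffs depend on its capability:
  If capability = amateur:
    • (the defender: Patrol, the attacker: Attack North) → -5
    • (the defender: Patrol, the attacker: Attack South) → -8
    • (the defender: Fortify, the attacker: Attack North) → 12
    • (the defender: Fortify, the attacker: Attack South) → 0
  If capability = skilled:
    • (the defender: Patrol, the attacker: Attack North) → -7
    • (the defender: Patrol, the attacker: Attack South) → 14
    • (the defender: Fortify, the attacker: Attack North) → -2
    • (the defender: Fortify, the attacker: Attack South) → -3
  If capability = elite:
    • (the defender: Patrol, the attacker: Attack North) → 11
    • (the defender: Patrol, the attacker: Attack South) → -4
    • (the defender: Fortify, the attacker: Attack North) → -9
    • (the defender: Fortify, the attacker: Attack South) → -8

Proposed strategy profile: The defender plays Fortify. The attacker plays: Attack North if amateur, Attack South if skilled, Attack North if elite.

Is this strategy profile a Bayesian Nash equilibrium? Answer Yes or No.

No

The defender plays Fortify: E[Fortify] = 0.75·(-8) + 0.125·(-2) + 0.125·(-8) = -7.25; E[Patrol] = 1.5. Not best-responding. ✗
The attacker (capability amateur), facing Fortify: Attack North gives 12, Attack South gives 0. Proposed Attack North is best. ✓
The attacker (capability skilled), facing Fortify: Attack North gives -2, Attack South gives -3. Proposed Attack South is not best — profitable deviation exists. ✗
The attacker (capability elite), facing Fortify: Attack North gives -9, Attack South gives -8. Proposed Attack North is not best — profitable deviation exists. ✗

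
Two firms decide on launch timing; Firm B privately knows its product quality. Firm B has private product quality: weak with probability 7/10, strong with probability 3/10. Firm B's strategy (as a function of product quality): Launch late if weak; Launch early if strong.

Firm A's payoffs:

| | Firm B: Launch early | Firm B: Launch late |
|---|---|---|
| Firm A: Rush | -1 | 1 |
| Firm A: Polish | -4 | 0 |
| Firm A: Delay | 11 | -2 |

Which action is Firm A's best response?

Delay

E[Rush] = 7/10·(1) + 3/10·(-1) = 2/5
E[Polish] = 7/10·(0) + 3/10·(-4) = -6/5
E[Delay] = 7/10·(-2) + 3/10·(11) = 19/10
Best response: Delay (19/10 is the largest).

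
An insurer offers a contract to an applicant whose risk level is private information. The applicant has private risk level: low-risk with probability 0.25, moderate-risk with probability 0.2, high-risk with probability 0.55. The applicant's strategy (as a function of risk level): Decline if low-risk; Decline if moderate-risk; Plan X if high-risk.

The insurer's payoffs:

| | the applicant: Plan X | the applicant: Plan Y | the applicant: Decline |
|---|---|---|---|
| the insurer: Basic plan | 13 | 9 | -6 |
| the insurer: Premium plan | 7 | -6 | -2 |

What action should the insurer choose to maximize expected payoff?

Compute the insurer's expected payoff for each action, taking the expectation over the applicant's type.
E[Basic plan] = 0.25·(-6) + 0.2·(-6) + 0.55·(13) = 4.45
E[Premium plan] = 0.25·(-2) + 0.2·(-2) + 0.55·(7) = 2.95
Best response: Basic plan (4.45 is the largest).

Basic plan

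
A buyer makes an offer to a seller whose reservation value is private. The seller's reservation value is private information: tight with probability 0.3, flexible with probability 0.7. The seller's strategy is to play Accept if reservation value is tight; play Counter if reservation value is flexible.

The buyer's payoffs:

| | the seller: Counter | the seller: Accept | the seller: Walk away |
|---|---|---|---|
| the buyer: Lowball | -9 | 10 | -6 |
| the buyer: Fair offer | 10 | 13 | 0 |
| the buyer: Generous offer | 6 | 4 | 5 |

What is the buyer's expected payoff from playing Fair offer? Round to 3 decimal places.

Take the expectation over the seller's reservation value, weighting each type's action by its prior probability.
E[Fair offer] = 0.3·13 + 0.7·10 = 3.9 + 7 = 10.9

10.900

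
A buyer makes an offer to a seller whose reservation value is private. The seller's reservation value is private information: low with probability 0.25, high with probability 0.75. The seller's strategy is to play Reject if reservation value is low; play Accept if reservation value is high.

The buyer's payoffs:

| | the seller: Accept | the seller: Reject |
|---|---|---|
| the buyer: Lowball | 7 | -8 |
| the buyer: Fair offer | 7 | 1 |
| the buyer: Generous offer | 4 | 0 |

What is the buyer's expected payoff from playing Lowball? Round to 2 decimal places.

Take the expectation over the seller's reservation value, weighting each type's action by its prior probability.
E[Lowball] = 0.25·(-8) + 0.75·7 = (-2) + 5.25 = 3.25

3.25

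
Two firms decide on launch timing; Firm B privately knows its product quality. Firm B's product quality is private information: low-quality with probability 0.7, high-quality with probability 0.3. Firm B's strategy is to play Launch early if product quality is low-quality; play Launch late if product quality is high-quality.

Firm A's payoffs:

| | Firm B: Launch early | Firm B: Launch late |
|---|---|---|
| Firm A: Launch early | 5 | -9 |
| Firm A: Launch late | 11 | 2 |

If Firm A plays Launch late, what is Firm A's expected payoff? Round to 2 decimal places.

Take the expectation over Firm B's product quality, weighting each type's action by its prior probability.
E[Launch late] = 0.7·11 + 0.3·2 = 7.7 + 0.6 = 8.3

8.30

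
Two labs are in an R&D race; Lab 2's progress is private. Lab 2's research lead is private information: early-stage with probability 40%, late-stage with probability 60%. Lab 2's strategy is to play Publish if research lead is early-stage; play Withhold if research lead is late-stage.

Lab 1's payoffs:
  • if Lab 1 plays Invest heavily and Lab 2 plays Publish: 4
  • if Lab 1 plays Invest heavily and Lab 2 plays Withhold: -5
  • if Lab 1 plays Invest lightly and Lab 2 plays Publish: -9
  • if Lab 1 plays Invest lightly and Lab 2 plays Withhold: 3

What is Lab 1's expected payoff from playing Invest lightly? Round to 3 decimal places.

-1.800

Take the expectation over Lab 2's research lead, weighting each type's action by its prior probability.
E[Invest lightly] = 0.4·(-9) + 0.6·3 = (-3.6) + 1.8 = -1.8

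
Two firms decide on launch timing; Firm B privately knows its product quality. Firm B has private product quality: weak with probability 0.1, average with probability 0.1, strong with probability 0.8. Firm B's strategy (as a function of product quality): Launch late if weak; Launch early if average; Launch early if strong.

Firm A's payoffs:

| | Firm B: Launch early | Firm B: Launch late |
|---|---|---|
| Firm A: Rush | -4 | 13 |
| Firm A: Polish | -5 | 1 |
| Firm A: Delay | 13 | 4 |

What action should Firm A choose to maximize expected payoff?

Compute Firm A's expected payoff for each action, taking the expectation over Firm B's type.
E[Rush] = 0.1·(13) + 0.1·(-4) + 0.8·(-4) = -2.3
E[Polish] = 0.1·(1) + 0.1·(-5) + 0.8·(-5) = -4.4
E[Delay] = 0.1·(4) + 0.1·(13) + 0.8·(13) = 12.1
Best response: Delay (12.1 is the largest).

Delay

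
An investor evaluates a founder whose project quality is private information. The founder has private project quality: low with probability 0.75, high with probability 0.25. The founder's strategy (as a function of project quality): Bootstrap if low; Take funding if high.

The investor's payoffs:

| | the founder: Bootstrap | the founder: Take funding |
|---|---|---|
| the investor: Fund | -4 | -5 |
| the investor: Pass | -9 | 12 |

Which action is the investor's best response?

E[Fund] = 0.75·(-4) + 0.25·(-5) = -4.25
E[Pass] = 0.75·(-9) + 0.25·(12) = -3.75
Best response: Pass (-3.75 is the largest).

Pass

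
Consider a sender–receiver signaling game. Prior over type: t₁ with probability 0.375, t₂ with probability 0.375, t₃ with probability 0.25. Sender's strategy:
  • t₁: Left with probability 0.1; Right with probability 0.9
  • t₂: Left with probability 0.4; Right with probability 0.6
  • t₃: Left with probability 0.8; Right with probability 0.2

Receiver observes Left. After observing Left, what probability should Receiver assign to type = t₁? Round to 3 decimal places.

Apply Bayes' rule using the sender's strategy as the likelihood.
P(Left) = 0.375·0.1 + 0.375·0.4 + 0.25·0.8 = 0.3875
P(t₁ | Left) = (0.375·0.1) / 0.3875 = 0.0375 / 0.3875 = 0.0967742

0.097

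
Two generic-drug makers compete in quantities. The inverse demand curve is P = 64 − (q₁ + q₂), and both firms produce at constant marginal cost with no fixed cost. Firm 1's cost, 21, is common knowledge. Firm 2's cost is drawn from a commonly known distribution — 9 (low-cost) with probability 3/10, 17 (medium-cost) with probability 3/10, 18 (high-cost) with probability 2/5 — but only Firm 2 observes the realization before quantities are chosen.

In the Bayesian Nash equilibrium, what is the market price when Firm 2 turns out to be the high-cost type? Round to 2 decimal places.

34.83

Type-c best response for Firm 2: q₂(c) = (64 − c)/2 − q₁/2.
Firm 1 maximizes expected profit; its first-order condition is 64 − 2q₁ − E[q₂] − 21 = 0.
Substituting E[q₂] and solving: E[c₂] = 15, so q₁ = (64 − 2·21 + 15)/3 = 12.3333.
q₂(high-cost) = 16.8333, so P = 64 − (12.3333 + 16.8333) = 34.8333.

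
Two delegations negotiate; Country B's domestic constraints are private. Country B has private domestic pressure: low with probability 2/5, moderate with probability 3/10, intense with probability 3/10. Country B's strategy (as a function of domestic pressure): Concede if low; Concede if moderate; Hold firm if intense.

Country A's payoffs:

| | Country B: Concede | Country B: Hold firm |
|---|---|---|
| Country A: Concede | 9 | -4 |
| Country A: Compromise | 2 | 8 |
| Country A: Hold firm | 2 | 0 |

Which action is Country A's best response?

Concede

E[Concede] = 2/5·(9) + 3/10·(9) + 3/10·(-4) = 51/10
E[Compromise] = 2/5·(2) + 3/10·(2) + 3/10·(8) = 19/5
E[Hold firm] = 2/5·(2) + 3/10·(2) + 3/10·(0) = 7/5
Best response: Concede (51/10 is the largest).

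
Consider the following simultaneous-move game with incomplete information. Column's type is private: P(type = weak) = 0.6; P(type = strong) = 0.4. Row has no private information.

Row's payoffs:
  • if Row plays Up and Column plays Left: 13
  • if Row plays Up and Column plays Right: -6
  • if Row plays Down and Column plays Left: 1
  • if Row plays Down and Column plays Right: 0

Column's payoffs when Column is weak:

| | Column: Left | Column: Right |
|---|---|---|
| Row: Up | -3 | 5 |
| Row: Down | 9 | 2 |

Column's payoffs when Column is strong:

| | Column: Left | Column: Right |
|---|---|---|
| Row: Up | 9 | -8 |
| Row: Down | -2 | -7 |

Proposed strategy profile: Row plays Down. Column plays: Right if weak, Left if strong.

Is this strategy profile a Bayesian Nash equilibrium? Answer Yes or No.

No

A profile is a BNE iff every type of every player is best-responding given beliefs about the other side.
Row plays Down: E[Down] = 0.6·(0) + 0.4·(1) = 0.4; E[Up] = 1.6. Not best-responding. ✗
Column (type weak), facing Down: Left gives 9, Right gives 2. Proposed Right is not best — profitable deviation exists. ✗
Column (type strong), facing Down: Left gives -2, Right gives -7. Proposed Left is best. ✓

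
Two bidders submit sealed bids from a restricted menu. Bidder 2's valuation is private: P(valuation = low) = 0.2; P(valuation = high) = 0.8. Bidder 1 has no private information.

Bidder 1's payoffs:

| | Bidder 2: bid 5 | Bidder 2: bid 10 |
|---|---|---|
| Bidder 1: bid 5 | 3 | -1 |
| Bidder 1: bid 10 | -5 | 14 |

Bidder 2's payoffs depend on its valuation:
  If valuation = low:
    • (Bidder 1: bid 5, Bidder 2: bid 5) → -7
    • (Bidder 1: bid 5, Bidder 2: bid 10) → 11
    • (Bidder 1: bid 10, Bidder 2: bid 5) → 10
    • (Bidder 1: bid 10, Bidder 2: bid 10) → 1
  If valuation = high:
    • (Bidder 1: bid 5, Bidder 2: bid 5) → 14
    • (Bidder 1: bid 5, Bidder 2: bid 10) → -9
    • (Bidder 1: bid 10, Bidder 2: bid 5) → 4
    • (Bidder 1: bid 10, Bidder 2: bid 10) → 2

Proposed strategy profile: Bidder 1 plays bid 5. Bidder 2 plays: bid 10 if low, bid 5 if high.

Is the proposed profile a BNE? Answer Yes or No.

Bidder 1 plays bid 5: E[bid 5] = 0.2·(-1) + 0.8·(3) = 2.2; E[bid 10] = -1.2. Best-responding. ✓
Bidder 2 (valuation low), facing bid 5: bid 5 gives -7, bid 10 gives 11. Proposed bid 10 is best. ✓
Bidder 2 (valuation high), facing bid 5: bid 5 gives 14, bid 10 gives -9. Proposed bid 5 is best. ✓

Yes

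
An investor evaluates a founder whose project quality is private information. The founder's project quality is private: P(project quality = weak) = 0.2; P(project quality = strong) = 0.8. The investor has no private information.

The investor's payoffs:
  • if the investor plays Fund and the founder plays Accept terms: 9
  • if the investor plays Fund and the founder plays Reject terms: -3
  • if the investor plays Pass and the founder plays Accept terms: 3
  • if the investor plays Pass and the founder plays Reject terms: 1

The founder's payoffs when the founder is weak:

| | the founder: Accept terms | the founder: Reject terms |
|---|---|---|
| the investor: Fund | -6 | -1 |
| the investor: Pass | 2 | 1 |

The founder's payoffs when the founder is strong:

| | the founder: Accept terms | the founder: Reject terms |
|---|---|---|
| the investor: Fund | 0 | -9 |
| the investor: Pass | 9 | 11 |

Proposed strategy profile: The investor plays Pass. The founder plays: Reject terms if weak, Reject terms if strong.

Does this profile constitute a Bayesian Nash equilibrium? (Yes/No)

The investor plays Pass: E[Pass] = 0.2·(1) + 0.8·(1) = 1; E[Fund] = -3. Best-responding. ✓
The founder (project quality weak), facing Pass: Accept terms gives 2, Reject terms gives 1. Proposed Reject terms is not best — profitable deviation exists. ✗
The founder (project quality strong), facing Pass: Accept terms gives 9, Reject terms gives 11. Proposed Reject terms is best. ✓

No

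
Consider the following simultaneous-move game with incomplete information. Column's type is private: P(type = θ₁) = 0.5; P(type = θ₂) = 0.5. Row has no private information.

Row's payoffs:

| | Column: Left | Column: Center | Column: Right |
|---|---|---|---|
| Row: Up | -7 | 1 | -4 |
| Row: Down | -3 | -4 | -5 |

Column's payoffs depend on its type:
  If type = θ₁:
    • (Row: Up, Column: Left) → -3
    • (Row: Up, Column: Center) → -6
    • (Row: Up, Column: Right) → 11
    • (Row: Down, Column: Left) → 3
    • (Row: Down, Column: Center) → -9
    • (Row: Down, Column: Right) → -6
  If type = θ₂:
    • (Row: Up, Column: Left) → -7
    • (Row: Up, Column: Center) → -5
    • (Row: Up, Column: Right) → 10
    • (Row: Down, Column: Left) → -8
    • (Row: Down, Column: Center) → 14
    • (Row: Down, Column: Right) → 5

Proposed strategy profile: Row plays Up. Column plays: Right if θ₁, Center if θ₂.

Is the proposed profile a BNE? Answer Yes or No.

A profile is a BNE iff every type of every player is best-responding given beliefs about the other side.
Row plays Up: E[Up] = 0.5·(-4) + 0.5·(1) = -1.5; E[Down] = -4.5. Best-responding. ✓
Column (type θ₁), facing Up: Left gives -3, Center gives -6, Right gives 11. Proposed Right is best. ✓
Column (type θ₂), facing Up: Left gives -7, Center gives -5, Right gives 10. Proposed Center is not best — profitable deviation exists. ✗

No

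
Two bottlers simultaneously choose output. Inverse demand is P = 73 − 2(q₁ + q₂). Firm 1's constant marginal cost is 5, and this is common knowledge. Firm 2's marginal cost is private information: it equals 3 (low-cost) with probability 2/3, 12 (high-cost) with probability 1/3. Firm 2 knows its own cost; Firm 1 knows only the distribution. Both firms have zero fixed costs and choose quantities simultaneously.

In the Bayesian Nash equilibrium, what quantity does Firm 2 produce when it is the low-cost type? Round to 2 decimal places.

Firm 2 with cost c maximizes (73 − 2(q₁+q₂) − c)·q₂, giving q₂(c) = (73 − c − 2q₁)/4.
E[c₂] = 2/3·3 + 1/3·12 = 6
Firm 1's FOC against E[q₂] yields q₁ = (73 − 2·5 + E[c₂])/6 = (73 − 10 + 6)/6 = 11.5.
q₂(low-cost) = (73 − 3 − 2·11.5)/4 = 11.75.

11.75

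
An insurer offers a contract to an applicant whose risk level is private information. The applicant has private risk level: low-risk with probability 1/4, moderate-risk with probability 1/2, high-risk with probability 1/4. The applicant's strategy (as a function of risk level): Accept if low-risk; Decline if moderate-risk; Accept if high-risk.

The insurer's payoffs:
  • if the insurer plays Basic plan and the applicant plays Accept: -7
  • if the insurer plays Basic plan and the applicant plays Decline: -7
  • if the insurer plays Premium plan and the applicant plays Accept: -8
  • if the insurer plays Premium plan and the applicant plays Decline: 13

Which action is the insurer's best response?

E[Basic plan] = 1/4·(-7) + 1/2·(-7) + 1/4·(-7) = -7
E[Premium plan] = 1/4·(-8) + 1/2·(13) + 1/4·(-8) = 5/2
Best response: Premium plan (5/2 is the largest).

Premium plan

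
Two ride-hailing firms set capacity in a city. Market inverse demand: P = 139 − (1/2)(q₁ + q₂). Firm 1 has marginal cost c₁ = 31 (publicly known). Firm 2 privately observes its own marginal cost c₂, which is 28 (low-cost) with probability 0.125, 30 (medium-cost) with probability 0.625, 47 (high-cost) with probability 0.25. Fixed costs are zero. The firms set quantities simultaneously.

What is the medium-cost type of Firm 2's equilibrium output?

72

Type-c best response for Firm 2: q₂(c) = (139 − c) − q₁/2.
Firm 1 maximizes expected profit; its first-order condition is 139 − q₁ − (1/2)E[q₂] − 31 = 0.
Substituting E[q₂] and solving: E[c₂] = 34, so q₁ = (139 − 2·31 + 34)/(3/2) = 74.
q₂(medium-cost) = (139 − 30 − (1/2)·74) = 72.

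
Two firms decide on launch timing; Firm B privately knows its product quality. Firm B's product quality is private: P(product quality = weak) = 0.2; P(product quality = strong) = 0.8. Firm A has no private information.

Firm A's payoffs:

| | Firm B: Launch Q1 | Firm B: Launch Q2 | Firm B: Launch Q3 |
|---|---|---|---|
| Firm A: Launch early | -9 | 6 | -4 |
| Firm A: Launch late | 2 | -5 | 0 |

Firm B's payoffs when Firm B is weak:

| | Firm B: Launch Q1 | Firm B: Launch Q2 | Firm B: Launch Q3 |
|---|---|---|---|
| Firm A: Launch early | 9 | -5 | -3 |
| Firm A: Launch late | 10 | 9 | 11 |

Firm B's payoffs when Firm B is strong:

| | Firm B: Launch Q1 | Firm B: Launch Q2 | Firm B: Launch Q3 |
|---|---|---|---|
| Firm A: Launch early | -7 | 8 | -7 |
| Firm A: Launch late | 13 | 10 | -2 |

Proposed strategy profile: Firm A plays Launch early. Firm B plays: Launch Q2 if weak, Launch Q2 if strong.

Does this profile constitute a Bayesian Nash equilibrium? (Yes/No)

No

A profile is a BNE iff every type of every player is best-responding given beliefs about the other side.
Firm A plays Launch early: E[Launch early] = 0.2·(6) + 0.8·(6) = 6; E[Launch late] = -5. Best-responding. ✓
Firm B (product quality weak), facing Launch early: Launch Q1 gives 9, Launch Q2 gives -5, Launch Q3 gives -3. Proposed Launch Q2 is not best — profitable deviation exists. ✗
Firm B (product quality strong), facing Launch early: Launch Q1 gives -7, Launch Q2 gives 8, Launch Q3 gives -7. Proposed Launch Q2 is best. ✓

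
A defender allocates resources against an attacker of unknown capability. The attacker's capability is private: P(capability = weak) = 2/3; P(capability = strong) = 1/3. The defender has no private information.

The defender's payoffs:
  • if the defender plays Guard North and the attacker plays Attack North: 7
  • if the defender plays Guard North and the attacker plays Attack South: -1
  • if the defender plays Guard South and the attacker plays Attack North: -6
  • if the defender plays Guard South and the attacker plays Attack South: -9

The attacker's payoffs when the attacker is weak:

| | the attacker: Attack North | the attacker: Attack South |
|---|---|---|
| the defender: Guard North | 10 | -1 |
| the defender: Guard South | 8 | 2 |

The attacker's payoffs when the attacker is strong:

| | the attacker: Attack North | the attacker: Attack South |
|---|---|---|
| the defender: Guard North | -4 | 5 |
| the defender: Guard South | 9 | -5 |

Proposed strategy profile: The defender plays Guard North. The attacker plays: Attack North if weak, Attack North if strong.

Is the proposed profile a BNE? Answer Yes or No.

No

A profile is a BNE iff every type of every player is best-responding given beliefs about the other side.
The defender plays Guard North: E[Guard North] = 2/3·(7) + 1/3·(7) = 7; E[Guard South] = -6. Best-responding. ✓
The attacker (capability weak), facing Guard North: Attack North gives 10, Attack South gives -1. Proposed Attack North is best. ✓
The attacker (capability strong), facing Guard North: Attack North gives -4, Attack South gives 5. Proposed Attack North is not best — profitable deviation exists. ✗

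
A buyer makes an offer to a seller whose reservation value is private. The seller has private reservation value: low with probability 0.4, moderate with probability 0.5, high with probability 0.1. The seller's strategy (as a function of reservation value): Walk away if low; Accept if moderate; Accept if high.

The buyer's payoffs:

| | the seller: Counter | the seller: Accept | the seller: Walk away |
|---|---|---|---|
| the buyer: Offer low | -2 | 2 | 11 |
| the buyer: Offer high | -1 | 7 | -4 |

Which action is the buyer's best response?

Offer low

Compute the buyer's expected payoff for each action, taking the expectation over the seller's type.
E[Offer low] = 0.4·(11) + 0.5·(2) + 0.1·(2) = 5.6
E[Offer high] = 0.4·(-4) + 0.5·(7) + 0.1·(7) = 2.6
Best response: Offer low (5.6 is the largest).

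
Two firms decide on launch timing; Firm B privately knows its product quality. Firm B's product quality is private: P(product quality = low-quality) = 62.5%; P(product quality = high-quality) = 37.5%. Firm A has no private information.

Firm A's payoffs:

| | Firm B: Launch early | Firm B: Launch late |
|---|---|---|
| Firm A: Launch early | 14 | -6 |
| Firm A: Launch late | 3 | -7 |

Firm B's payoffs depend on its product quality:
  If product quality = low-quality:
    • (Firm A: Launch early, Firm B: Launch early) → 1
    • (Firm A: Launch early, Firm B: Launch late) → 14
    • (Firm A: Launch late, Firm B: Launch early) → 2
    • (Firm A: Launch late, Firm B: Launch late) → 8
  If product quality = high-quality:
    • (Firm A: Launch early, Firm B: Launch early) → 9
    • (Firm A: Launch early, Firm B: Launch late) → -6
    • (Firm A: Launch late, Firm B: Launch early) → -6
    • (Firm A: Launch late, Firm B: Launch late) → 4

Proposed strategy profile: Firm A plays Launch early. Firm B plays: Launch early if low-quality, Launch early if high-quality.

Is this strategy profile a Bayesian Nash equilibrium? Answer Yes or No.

A profile is a BNE iff every type of every player is best-responding given beliefs about the other side.
Firm A plays Launch early: E[Launch early] = 0.625·(14) + 0.375·(14) = 14; E[Launch late] = 3. Best-responding. ✓
Firm B (product quality low-quality), facing Launch early: Launch early gives 1, Launch late gives 14. Proposed Launch early is not best — profitable deviation exists. ✗
Firm B (product quality high-quality), facing Launch early: Launch early gives 9, Launch late gives -6. Proposed Launch early is best. ✓

No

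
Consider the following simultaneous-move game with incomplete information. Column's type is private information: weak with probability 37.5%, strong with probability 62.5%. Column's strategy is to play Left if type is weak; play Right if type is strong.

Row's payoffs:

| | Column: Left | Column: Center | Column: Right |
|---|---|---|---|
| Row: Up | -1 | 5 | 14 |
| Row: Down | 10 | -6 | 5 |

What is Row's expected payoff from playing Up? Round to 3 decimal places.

8.375

E[Up] = 0.375·(-1) + 0.625·14 = (-0.375) + 8.75 = 8.375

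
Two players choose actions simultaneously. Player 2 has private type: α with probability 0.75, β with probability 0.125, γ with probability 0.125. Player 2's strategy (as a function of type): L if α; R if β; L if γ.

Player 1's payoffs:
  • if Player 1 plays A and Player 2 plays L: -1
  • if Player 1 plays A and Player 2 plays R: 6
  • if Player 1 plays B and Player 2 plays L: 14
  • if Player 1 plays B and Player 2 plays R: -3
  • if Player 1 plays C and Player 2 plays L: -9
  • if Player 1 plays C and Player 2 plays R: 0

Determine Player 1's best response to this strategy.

Compute Player 1's expected payoff for each action, taking the expectation over Player 2's type.
E[A] = 0.75·(-1) + 0.125·(6) + 0.125·(-1) = -0.125
E[B] = 0.75·(14) + 0.125·(-3) + 0.125·(14) = 11.875
E[C] = 0.75·(-9) + 0.125·(0) + 0.125·(-9) = -7.875
Best response: B (11.875 is the largest).

B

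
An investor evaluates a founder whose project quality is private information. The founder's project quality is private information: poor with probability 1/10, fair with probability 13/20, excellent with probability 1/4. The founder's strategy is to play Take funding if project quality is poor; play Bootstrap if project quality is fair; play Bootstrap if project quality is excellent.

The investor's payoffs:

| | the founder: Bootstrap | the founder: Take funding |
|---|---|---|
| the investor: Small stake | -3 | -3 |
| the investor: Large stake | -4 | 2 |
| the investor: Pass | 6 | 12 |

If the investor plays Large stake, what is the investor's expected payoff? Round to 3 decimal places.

E[Large stake] = 1/10·2 + 13/20·(-4) + 1/4·(-4) = 1/5 + (-13/5) + (-1) = -17/5

-3.400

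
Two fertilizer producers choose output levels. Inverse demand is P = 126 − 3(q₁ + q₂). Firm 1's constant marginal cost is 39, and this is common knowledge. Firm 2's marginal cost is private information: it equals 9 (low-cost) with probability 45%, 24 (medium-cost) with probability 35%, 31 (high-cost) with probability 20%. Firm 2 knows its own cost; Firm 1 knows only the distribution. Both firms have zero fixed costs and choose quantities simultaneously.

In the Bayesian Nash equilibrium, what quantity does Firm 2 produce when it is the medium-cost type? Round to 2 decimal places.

Type-c best response for Firm 2: q₂(c) = (126 − c)/6 − q₁/2.
Firm 1 maximizes expected profit; its first-order condition is 126 − 6q₁ − 3E[q₂] − 39 = 0.
Substituting E[q₂] and solving: E[c₂] = 18.65, so q₁ = (126 − 2·39 + 18.65)/9 = 7.40556.
q₂(medium-cost) = (126 − 24 − 3·7.40556)/6 = 13.2972.

13.30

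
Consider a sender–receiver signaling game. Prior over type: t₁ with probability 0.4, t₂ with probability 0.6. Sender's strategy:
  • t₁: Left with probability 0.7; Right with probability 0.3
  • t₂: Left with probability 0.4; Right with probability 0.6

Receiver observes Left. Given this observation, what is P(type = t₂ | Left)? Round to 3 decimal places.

0.462

Apply Bayes' rule using the sender's strategy as the likelihood.
P(Left) = 0.4·0.7 + 0.6·0.4 = 0.52
P(t₂ | Left) = (0.6·0.4) / 0.52 = 0.24 / 0.52 = 0.461538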